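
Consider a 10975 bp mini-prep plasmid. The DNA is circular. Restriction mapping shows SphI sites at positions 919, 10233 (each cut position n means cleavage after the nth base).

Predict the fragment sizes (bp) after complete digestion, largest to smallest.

Circular molecule, 2 cuts → 2 fragments:
  10233 − 919 = 9314 bp
  wrap: 10975 − 10233 + 919 = 1661 bp
Sorted largest to smallest: 9314, 1661 bp.

9314, 1661 bp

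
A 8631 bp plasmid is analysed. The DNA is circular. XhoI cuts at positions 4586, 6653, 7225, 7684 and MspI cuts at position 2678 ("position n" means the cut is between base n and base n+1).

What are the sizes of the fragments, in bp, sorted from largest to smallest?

Combined cut positions (sorted): 2678, 4586, 6653, 7225, 7684.
Circular molecule, 5 cuts → 5 fragments:
  4586 − 2678 = 1908 bp
  6653 − 4586 = 2067 bp
  7225 − 6653 = 572 bp
  7684 − 7225 = 459 bp
  wrap: 8631 − 7684 + 2678 = 3625 bp
Sorted largest to smallest: 3625, 2067, 1908, 572, 459 bp.

3625, 2067, 1908, 572, 459 bp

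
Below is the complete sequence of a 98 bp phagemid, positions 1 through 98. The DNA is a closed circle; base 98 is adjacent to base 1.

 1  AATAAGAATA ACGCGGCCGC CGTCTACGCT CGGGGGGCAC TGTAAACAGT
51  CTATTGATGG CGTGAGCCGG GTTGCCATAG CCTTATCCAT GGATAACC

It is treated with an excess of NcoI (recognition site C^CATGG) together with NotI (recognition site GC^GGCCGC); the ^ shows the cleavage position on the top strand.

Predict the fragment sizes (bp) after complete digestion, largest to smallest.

The NcoI site (CCATGG) starts at position 87.
NcoI cuts after the first base of each site, so after position 87.
The NotI site (GCGGCCGC) starts at position 13.
NotI cuts after base 2 of each site, so after position 14.
Combined cut positions: 14, 87.
Circular molecule, 2 cuts → 2 fragments:
  15–87 → 73 bp
  88–98 then 1–14 → 11 + 14 = 25 bp
Sorted largest to smallest: 73, 25 bp.

73, 25 bp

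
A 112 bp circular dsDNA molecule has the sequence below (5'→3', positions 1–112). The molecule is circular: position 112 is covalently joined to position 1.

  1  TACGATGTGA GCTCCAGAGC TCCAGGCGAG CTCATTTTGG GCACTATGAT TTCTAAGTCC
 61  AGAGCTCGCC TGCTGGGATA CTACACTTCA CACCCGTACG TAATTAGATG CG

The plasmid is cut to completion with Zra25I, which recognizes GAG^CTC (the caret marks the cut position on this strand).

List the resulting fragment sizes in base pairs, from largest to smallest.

59, 34, 11, 8 bp

Zra25I sites (GAGCTC) start at positions 9, 17, 28, 62.
Zra25I cuts after base 3 of each site, so after positions 11, 19, 30, 64.
Circular molecule, 4 cuts → 4 fragments:
  12–19 → 8 bp
  20–30 → 11 bp
  31–64 → 34 bp
  65–112 then 1–11 → 48 + 11 = 59 bp
Sorted largest to smallest: 59, 34, 11, 8 bp.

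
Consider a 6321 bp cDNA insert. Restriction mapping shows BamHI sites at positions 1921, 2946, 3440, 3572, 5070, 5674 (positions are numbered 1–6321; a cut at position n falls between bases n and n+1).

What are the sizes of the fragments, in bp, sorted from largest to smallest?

1921, 1498, 1025, 647, 604, 494, 132 bp

Linear molecule, 6 cuts → 7 fragments:
  1921 − 0 = 1921 bp
  2946 − 1921 = 1025 bp
  3440 − 2946 = 494 bp
  3572 − 3440 = 132 bp
  5070 − 3572 = 1498 bp
  5674 − 5070 = 604 bp
  6321 − 5674 = 647 bp
Sorted largest to smallest: 1921, 1498, 1025, 647, 604, 494, 132 bp.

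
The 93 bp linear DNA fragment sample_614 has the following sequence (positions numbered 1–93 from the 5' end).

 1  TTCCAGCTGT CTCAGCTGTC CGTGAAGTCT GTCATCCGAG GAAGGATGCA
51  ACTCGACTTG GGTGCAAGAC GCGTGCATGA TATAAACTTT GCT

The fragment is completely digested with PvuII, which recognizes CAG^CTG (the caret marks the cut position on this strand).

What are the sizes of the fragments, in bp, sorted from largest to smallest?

78, 9, 6 bp

PvuII sites (CAGCTG) start at positions 4, 13.
PvuII cuts after base 3 of each site, so after positions 6, 15.
Linear molecule, 2 cuts → 3 fragments:
  1–6 → 6 bp
  7–15 → 9 bp
  16–93 → 78 bp
Sorted largest to smallest: 78, 9, 6 bp.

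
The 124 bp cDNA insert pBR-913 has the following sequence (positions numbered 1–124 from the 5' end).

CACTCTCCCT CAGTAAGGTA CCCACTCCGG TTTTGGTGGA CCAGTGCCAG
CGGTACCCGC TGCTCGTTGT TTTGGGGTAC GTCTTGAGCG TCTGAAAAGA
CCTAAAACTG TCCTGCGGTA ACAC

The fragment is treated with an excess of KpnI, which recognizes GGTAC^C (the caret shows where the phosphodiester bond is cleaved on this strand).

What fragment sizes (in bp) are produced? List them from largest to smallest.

68, 35, 21 bp

KpnI sites (GGTACC) start at positions 17, 52.
KpnI cuts after base 5 of each site (before the last base), so after positions 21, 56.
Linear molecule, 2 cuts → 3 fragments:
  1–21 → 21 bp
  22–56 → 35 bp
  57–124 → 68 bp
Sorted largest to smallest: 68, 35, 21 bp.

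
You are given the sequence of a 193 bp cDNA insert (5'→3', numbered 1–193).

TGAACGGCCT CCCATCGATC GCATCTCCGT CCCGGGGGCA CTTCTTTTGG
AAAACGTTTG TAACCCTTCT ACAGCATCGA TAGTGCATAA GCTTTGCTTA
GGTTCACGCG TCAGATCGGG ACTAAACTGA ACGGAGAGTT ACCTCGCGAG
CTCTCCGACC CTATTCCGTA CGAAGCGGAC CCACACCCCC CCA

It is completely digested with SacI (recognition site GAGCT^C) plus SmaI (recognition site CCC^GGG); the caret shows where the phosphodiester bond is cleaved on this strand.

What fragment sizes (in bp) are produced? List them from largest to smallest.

119, 41, 33 bp

The SacI site (GAGCTC) starts at position 148.
SacI cuts after base 5 of each site (before the last base), so after position 152.
The SmaI site (CCCGGG) starts at position 31.
SmaI cuts after base 3 of each site, so after position 33.
Combined cut positions: 33, 152.
Linear molecule, 2 cuts → 3 fragments:
  1–33 → 33 bp
  34–152 → 119 bp
  153–193 → 41 bp
Sorted largest to smallest: 119, 41, 33 bp.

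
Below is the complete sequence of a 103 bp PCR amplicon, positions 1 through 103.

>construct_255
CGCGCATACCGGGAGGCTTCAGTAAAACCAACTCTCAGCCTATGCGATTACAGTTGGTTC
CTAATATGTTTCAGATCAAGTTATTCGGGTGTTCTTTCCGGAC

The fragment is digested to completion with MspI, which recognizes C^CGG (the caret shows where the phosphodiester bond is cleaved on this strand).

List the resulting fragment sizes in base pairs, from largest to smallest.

MspI sites (CCGG) start at positions 9, 98.
MspI cuts after the first base of each site, so after positions 9, 98.
Linear molecule, 2 cuts → 3 fragments:
  1–9 → 9 bp
  10–98 → 89 bp
  99–103 → 5 bp
Sorted largest to smallest: 89, 9, 5 bp.

89, 9, 5 bp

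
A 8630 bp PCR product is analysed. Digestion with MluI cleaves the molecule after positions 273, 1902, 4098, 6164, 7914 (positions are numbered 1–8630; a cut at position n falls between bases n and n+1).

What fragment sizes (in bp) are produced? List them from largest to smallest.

Linear molecule, 5 cuts → 6 fragments:
  273 − 0 = 273 bp
  1902 − 273 = 1629 bp
  4098 − 1902 = 2196 bp
  6164 − 4098 = 2066 bp
  7914 − 6164 = 1750 bp
  8630 − 7914 = 716 bp
Sorted largest to smallest: 2196, 2066, 1750, 1629, 716, 273 bp.

2196, 2066, 1750, 1629, 716, 273 bp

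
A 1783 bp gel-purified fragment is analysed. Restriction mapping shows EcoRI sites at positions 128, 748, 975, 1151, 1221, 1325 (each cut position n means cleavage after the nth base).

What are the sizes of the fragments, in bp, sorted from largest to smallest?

620, 458, 227, 176, 128, 104, 70 bp

Linear molecule, 6 cuts → 7 fragments:
  128 − 0 = 128 bp
  748 − 128 = 620 bp
  975 − 748 = 227 bp
  1151 − 975 = 176 bp
  1221 − 1151 = 70 bp
  1325 − 1221 = 104 bp
  1783 − 1325 = 458 bp
Sorted largest to smallest: 620, 458, 227, 176, 128, 104, 70 bp.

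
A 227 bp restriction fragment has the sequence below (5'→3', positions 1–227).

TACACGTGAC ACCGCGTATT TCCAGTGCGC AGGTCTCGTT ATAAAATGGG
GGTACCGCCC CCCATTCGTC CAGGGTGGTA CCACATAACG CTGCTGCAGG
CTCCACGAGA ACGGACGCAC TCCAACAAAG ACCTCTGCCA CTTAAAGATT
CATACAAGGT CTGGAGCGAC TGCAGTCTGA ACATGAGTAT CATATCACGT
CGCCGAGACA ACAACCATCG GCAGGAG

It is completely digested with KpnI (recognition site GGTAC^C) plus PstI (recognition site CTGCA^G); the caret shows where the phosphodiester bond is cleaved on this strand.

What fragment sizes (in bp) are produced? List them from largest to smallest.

76, 55, 53, 26, 17 bp

KpnI sites (GGTACC) start at positions 51, 77.
KpnI cuts after base 5 of each site (before the last base), so after positions 55, 81.
PstI sites (CTGCAG) start at positions 94, 170.
PstI cuts after base 5 of each site (before the last base), so after positions 98, 174.
Combined cut positions: 55, 81, 98, 174.
Linear molecule, 4 cuts → 5 fragments:
  1–55 → 55 bp
  56–81 → 26 bp
  82–98 → 17 bp
  99–174 → 76 bp
  175–227 → 53 bp
Sorted largest to smallest: 76, 55, 53, 26, 17 bp.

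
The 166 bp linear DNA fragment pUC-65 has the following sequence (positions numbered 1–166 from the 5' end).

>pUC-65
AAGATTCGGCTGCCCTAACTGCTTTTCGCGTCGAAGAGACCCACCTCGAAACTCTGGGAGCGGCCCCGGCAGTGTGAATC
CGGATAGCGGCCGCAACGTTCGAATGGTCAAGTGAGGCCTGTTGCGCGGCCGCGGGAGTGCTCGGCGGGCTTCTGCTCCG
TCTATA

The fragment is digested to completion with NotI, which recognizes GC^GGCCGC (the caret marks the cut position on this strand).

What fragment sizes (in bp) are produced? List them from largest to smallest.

88, 39, 39 bp

NotI sites (GCGGCCGC) start at positions 87, 126.
NotI cuts after base 2 of each site, so after positions 88, 127.
Linear molecule, 2 cuts → 3 fragments:
  1–88 → 88 bp
  89–127 → 39 bp
  128–166 → 39 bp
Sorted largest to smallest: 88, 39, 39 bp.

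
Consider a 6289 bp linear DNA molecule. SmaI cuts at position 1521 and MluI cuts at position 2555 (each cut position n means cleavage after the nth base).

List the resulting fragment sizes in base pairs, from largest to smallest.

Combined cut positions (sorted): 1521, 2555.
Linear molecule, 2 cuts → 3 fragments:
  1521 − 0 = 1521 bp
  2555 − 1521 = 1034 bp
  6289 − 2555 = 3734 bp
Sorted largest to smallest: 3734, 1521, 1034 bp.

3734, 1521, 1034 bp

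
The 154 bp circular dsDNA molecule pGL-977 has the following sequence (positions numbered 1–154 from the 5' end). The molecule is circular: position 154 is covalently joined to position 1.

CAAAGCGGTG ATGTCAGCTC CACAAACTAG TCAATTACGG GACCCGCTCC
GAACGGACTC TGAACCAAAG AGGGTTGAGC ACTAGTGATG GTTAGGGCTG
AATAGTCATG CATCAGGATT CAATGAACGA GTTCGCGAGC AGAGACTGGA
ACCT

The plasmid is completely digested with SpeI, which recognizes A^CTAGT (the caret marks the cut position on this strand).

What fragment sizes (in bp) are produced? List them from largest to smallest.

SpeI sites (ACTAGT) start at positions 26, 81.
SpeI cuts after the first base of each site, so after positions 26, 81.
Circular molecule, 2 cuts → 2 fragments:
  27–81 → 55 bp
  82–154 then 1–26 → 73 + 26 = 99 bp
Sorted largest to smallest: 99, 55 bp.

99, 55 bp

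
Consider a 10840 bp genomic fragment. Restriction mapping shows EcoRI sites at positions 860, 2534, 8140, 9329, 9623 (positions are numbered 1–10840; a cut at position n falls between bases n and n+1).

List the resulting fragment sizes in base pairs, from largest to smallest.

Linear molecule, 5 cuts → 6 fragments:
  860 − 0 = 860 bp
  2534 − 860 = 1674 bp
  8140 − 2534 = 5606 bp
  9329 − 8140 = 1189 bp
  9623 − 9329 = 294 bp
  10840 − 9623 = 1217 bp
Sorted largest to smallest: 5606, 1674, 1217, 1189, 860, 294 bp.

5606, 1674, 1217, 1189, 860, 294 bp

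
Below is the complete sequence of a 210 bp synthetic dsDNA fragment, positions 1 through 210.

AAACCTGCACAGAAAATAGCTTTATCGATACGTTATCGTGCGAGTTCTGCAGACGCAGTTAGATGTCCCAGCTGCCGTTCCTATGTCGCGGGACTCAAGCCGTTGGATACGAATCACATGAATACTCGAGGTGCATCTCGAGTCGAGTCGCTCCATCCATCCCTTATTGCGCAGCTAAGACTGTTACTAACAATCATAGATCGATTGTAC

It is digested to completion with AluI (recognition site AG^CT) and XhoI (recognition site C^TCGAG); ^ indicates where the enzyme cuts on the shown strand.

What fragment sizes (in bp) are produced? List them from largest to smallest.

AluI sites (AGCT) start at positions 18, 70, 173.
AluI cuts after base 2 of each site, so after positions 19, 71, 174.
XhoI sites (CTCGAG) start at positions 125, 137.
XhoI cuts after the first base of each site, so after positions 125, 137.
Combined cut positions: 19, 71, 125, 137, 174.
Linear molecule, 5 cuts → 6 fragments:
  1–19 → 19 bp
  20–71 → 52 bp
  72–125 → 54 bp
  126–137 → 12 bp
  138–174 → 37 bp
  175–210 → 36 bp
Sorted largest to smallest: 54, 52, 37, 36, 19, 12 bp.

54, 52, 37, 36, 19, 12 bp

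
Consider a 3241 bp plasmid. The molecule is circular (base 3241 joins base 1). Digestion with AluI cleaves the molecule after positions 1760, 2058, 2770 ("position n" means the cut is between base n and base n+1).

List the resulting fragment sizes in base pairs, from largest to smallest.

Circular molecule, 3 cuts → 3 fragments:
  2058 − 1760 = 298 bp
  2770 − 2058 = 712 bp
  wrap: 3241 − 2770 + 1760 = 2231 bp
Sorted largest to smallest: 2231, 712, 298 bp.

2231, 712, 298 bp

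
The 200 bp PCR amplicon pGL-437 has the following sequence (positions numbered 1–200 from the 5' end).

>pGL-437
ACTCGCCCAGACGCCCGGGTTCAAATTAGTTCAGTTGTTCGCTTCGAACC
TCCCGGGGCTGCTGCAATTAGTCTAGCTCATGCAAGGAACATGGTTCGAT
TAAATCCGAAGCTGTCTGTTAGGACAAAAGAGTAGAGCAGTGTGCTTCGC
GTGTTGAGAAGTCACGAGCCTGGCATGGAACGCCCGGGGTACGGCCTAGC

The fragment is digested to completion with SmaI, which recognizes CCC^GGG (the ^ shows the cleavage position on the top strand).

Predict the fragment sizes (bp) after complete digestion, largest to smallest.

131, 38, 16, 15 bp

SmaI sites (CCCGGG) start at positions 14, 52, 183.
SmaI cuts after base 3 of each site, so after positions 16, 54, 185.
Linear molecule, 3 cuts → 4 fragments:
  1–16 → 16 bp
  17–54 → 38 bp
  55–185 → 131 bp
  186–200 → 15 bp
Sorted largest to smallest: 131, 38, 16, 15 bp.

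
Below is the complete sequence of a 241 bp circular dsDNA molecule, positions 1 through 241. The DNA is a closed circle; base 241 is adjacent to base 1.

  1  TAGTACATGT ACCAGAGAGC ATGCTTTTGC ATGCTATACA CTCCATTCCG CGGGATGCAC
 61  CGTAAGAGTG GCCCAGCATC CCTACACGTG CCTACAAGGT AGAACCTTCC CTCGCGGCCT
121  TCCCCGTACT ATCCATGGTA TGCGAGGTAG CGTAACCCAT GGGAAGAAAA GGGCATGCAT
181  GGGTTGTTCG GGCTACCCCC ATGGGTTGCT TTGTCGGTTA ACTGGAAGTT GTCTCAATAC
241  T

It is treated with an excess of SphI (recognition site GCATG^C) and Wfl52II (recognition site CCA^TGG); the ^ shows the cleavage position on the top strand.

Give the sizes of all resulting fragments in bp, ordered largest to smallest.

102, 63, 24, 24, 18, 10 bp

SphI sites (GCATGC) start at positions 19, 29, 173.
SphI cuts after base 5 of each site (before the last base), so after positions 23, 33, 177.
Wfl52II sites (CCATGG) start at positions 133, 157, 199.
Wfl52II cuts after base 3 of each site, so after positions 135, 159, 201.
Combined cut positions: 23, 33, 135, 159, 177, 201.
Circular molecule, 6 cuts → 6 fragments:
  24–33 → 10 bp
  34–135 → 102 bp
  136–159 → 24 bp
  160–177 → 18 bp
  178–201 → 24 bp
  202–241 then 1–23 → 40 + 23 = 63 bp
Sorted largest to smallest: 102, 63, 24, 24, 18, 10 bp.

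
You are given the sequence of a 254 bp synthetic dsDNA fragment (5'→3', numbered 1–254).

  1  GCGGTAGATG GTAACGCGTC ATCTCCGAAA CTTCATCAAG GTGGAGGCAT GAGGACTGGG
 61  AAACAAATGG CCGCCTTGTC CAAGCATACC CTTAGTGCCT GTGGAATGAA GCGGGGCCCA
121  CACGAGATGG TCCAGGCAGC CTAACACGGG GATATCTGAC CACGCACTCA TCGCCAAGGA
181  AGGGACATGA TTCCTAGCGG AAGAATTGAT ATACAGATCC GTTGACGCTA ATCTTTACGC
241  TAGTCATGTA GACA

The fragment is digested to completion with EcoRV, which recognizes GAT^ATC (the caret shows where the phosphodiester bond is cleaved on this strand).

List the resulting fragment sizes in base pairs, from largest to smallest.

The EcoRV site (GATATC) starts at position 151.
EcoRV cuts after base 3 of each site, so after position 153.
Linear molecule, 1 cut → 2 fragments:
  1–153 → 153 bp
  154–254 → 101 bp
Sorted largest to smallest: 153, 101 bp.

153, 101 bp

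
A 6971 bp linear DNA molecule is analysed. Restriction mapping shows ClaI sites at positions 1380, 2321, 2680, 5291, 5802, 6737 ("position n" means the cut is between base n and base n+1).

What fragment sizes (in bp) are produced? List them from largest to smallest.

Linear molecule, 6 cuts → 7 fragments:
  1380 − 0 = 1380 bp
  2321 − 1380 = 941 bp
  2680 − 2321 = 359 bp
  5291 − 2680 = 2611 bp
  5802 − 5291 = 511 bp
  6737 − 5802 = 935 bp
  6971 − 6737 = 234 bp
Sorted largest to smallest: 2611, 1380, 941, 935, 511, 359, 234 bp.

2611, 1380, 941, 935, 511, 359, 234 bp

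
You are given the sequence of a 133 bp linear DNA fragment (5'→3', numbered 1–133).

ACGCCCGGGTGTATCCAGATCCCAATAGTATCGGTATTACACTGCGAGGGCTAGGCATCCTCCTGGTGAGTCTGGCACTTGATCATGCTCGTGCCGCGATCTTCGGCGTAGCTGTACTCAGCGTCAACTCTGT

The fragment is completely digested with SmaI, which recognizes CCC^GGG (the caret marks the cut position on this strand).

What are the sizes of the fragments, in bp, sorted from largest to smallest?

The SmaI site (CCCGGG) starts at position 4.
SmaI cuts after base 3 of each site, so after position 6.
Linear molecule, 1 cut → 2 fragments:
  1–6 → 6 bp
  7–133 → 127 bp
Sorted largest to smallest: 127, 6 bp.

127, 6 bp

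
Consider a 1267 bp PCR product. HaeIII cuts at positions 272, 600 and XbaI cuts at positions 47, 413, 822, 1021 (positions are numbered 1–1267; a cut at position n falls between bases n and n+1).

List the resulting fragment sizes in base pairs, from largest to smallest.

246, 225, 222, 199, 187, 141, 47 bp

Combined cut positions (sorted): 47, 272, 413, 600, 822, 1021.
Linear molecule, 6 cuts → 7 fragments:
  47 − 0 = 47 bp
  272 − 47 = 225 bp
  413 − 272 = 141 bp
  600 − 413 = 187 bp
  822 − 600 = 222 bp
  1021 − 822 = 199 bp
  1267 − 1021 = 246 bp
Sorted largest to smallest: 246, 225, 222, 199, 187, 141, 47 bp.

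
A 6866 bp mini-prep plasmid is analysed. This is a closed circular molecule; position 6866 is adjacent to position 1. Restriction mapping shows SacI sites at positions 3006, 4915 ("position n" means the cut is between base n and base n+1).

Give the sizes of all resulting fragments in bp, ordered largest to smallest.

Circular molecule, 2 cuts → 2 fragments:
  4915 − 3006 = 1909 bp
  wrap: 6866 − 4915 + 3006 = 4957 bp
Sorted largest to smallest: 4957, 1909 bp.

4957, 1909 bp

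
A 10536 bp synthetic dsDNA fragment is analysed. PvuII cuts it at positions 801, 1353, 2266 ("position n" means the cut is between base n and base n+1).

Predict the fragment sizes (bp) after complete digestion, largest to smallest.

8270, 913, 801, 552 bp

Linear molecule, 3 cuts → 4 fragments:
  801 − 0 = 801 bp
  1353 − 801 = 552 bp
  2266 − 1353 = 913 bp
  10536 − 2266 = 8270 bp
Sorted largest to smallest: 8270, 913, 801, 552 bp.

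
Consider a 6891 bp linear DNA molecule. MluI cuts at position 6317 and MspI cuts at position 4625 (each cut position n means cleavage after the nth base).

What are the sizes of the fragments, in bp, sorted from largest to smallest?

Combined cut positions (sorted): 4625, 6317.
Linear molecule, 2 cuts → 3 fragments:
  4625 − 0 = 4625 bp
  6317 − 4625 = 1692 bp
  6891 − 6317 = 574 bp
Sorted largest to smallest: 4625, 1692, 574 bp.

4625, 1692, 574 bp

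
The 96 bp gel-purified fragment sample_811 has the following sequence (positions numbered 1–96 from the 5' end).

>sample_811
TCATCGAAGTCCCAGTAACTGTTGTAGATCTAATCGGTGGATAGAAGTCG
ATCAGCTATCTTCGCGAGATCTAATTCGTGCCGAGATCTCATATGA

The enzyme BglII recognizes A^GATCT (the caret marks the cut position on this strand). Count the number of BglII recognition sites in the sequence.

3

AGATCT occurs starting at positions 26, 67, 84.
BglII cuts at 3 sites.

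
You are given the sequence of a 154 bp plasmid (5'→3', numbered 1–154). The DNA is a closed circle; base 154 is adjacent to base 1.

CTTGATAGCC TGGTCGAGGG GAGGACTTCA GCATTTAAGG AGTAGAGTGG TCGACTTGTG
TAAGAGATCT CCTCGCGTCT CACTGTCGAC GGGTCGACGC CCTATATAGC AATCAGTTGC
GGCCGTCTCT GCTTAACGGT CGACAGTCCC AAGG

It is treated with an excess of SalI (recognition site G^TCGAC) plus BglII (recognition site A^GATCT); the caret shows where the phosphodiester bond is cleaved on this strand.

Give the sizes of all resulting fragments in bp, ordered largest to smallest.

SalI sites (GTCGAC) start at positions 50, 85, 93, 139.
SalI cuts after the first base of each site, so after positions 50, 85, 93, 139.
The BglII site (AGATCT) starts at position 65.
BglII cuts after the first base of each site, so after position 65.
Combined cut positions: 50, 65, 85, 93, 139.
Circular molecule, 5 cuts → 5 fragments:
  51–65 → 15 bp
  66–85 → 20 bp
  86–93 → 8 bp
  94–139 → 46 bp
  140–154 then 1–50 → 15 + 50 = 65 bp
Sorted largest to smallest: 65, 46, 20, 15, 8 bp.

65, 46, 20, 15, 8 bp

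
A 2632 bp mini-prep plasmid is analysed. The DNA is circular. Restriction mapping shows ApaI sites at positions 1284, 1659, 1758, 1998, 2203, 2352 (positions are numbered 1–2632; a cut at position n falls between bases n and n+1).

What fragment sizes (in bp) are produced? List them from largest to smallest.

Circular molecule, 6 cuts → 6 fragments:
  1659 − 1284 = 375 bp
  1758 − 1659 = 99 bp
  1998 − 1758 = 240 bp
  2203 − 1998 = 205 bp
  2352 − 2203 = 149 bp
  wrap: 2632 − 2352 + 1284 = 1564 bp
Sorted largest to smallest: 1564, 375, 240, 205, 149, 99 bp.

1564, 375, 240, 205, 149, 99 bp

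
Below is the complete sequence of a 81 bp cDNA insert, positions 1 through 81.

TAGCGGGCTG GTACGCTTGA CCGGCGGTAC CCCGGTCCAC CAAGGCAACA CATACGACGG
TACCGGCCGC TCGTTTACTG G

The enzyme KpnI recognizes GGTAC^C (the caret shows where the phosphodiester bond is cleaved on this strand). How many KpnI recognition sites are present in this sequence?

2

GGTACC occurs starting at positions 26, 59.
KpnI cuts at 2 sites.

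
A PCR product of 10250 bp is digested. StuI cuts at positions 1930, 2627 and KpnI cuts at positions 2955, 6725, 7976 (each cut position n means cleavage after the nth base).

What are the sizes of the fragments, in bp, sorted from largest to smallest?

3770, 2274, 1930, 1251, 697, 328 bp

Combined cut positions (sorted): 1930, 2627, 2955, 6725, 7976.
Linear molecule, 5 cuts → 6 fragments:
  1930 − 0 = 1930 bp
  2627 − 1930 = 697 bp
  2955 − 2627 = 328 bp
  6725 − 2955 = 3770 bp
  7976 − 6725 = 1251 bp
  10250 − 7976 = 2274 bp
Sorted largest to smallest: 3770, 2274, 1930, 1251, 697, 328 bp.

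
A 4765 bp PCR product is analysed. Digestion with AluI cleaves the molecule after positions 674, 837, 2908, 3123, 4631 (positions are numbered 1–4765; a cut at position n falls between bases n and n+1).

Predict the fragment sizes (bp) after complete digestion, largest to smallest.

Linear molecule, 5 cuts → 6 fragments:
  674 − 0 = 674 bp
  837 − 674 = 163 bp
  2908 − 837 = 2071 bp
  3123 − 2908 = 215 bp
  4631 − 3123 = 1508 bp
  4765 − 4631 = 134 bp
Sorted largest to smallest: 2071, 1508, 674, 215, 163, 134 bp.

2071, 1508, 674, 215, 163, 134 bp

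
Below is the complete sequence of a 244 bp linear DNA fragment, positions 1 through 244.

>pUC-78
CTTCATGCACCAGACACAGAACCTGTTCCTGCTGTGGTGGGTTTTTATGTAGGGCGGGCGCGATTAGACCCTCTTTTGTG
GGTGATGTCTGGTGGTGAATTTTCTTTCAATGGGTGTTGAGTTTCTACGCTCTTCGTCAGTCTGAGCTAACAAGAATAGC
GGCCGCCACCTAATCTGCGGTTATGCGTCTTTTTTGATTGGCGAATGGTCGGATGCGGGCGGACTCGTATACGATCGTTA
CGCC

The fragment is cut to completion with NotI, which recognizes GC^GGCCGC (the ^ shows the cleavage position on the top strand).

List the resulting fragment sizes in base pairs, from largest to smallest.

160, 84 bp

The NotI site (GCGGCCGC) starts at position 159.
NotI cuts after base 2 of each site, so after position 160.
Linear molecule, 1 cut → 2 fragments:
  1–160 → 160 bp
  161–244 → 84 bp
Sorted largest to smallest: 160, 84 bp.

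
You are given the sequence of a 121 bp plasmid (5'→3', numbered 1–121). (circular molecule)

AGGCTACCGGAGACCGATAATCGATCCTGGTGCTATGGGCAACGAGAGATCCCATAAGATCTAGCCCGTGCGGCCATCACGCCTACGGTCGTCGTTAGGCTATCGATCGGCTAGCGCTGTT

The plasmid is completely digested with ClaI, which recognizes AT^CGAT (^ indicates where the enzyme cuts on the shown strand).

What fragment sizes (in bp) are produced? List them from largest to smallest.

82, 39 bp

ClaI sites (ATCGAT) start at positions 20, 102.
ClaI cuts after base 2 of each site, so after positions 21, 103.
Circular molecule, 2 cuts → 2 fragments:
  22–103 → 82 bp
  104–121 then 1–21 → 18 + 21 = 39 bp
Sorted largest to smallest: 82, 39 bp.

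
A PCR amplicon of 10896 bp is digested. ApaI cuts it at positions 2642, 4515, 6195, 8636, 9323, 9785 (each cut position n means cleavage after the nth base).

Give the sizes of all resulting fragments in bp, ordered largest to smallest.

2642, 2441, 1873, 1680, 1111, 687, 462 bp

Linear molecule, 6 cuts → 7 fragments:
  2642 − 0 = 2642 bp
  4515 − 2642 = 1873 bp
  6195 − 4515 = 1680 bp
  8636 − 6195 = 2441 bp
  9323 − 8636 = 687 bp
  9785 − 9323 = 462 bp
  10896 − 9785 = 1111 bp
Sorted largest to smallest: 2642, 2441, 1873, 1680, 1111, 687, 462 bp.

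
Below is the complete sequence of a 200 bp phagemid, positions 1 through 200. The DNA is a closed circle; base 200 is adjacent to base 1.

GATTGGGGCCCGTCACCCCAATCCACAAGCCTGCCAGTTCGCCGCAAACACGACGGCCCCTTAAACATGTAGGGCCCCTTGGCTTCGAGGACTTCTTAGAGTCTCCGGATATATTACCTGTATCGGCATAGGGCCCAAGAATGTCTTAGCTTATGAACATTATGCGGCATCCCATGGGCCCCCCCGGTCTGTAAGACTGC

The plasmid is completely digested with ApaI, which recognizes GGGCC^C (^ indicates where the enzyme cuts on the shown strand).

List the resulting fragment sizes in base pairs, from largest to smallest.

66, 59, 45, 30 bp

ApaI sites (GGGCCC) start at positions 6, 72, 131, 176.
ApaI cuts after base 5 of each site (before the last base), so after positions 10, 76, 135, 180.
Circular molecule, 4 cuts → 4 fragments:
  11–76 → 66 bp
  77–135 → 59 bp
  136–180 → 45 bp
  181–200 then 1–10 → 20 + 10 = 30 bp
Sorted largest to smallest: 66, 59, 45, 30 bp.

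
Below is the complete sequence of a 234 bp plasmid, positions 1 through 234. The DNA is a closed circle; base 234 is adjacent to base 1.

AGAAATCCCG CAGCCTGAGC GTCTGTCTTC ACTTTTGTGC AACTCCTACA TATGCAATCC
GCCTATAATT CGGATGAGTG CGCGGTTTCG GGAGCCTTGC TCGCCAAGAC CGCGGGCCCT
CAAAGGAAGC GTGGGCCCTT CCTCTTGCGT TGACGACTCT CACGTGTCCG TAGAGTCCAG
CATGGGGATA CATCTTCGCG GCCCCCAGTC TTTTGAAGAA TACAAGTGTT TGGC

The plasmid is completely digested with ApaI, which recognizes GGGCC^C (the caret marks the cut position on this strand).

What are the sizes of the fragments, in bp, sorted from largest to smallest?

ApaI sites (GGGCCC) start at positions 114, 133.
ApaI cuts after base 5 of each site (before the last base), so after positions 118, 137.
Circular molecule, 2 cuts → 2 fragments:
  119–137 → 19 bp
  138–234 then 1–118 → 97 + 118 = 215 bp
Sorted largest to smallest: 215, 19 bp.

215, 19 bp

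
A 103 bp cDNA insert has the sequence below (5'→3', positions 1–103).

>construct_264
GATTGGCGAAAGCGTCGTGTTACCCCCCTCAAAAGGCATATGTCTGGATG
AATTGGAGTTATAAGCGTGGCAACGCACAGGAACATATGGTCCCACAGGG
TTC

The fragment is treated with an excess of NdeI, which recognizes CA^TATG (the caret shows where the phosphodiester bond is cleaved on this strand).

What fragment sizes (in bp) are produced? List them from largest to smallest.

47, 38, 18 bp

NdeI sites (CATATG) start at positions 37, 84.
NdeI cuts after base 2 of each site, so after positions 38, 85.
Linear molecule, 2 cuts → 3 fragments:
  1–38 → 38 bp
  39–85 → 47 bp
  86–103 → 18 bp
Sorted largest to smallest: 47, 38, 18 bp.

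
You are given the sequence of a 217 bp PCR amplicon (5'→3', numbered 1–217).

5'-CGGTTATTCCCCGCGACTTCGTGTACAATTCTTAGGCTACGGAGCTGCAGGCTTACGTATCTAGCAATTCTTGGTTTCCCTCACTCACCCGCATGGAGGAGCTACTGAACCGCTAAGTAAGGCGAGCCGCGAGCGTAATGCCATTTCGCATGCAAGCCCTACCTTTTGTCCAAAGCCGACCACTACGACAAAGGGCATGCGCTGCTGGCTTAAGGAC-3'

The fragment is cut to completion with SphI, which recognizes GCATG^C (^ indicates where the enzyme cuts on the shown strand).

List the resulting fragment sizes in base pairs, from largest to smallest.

SphI sites (GCATGC) start at positions 148, 195.
SphI cuts after base 5 of each site (before the last base), so after positions 152, 199.
Linear molecule, 2 cuts → 3 fragments:
  1–152 → 152 bp
  153–199 → 47 bp
  200–217 → 18 bp
Sorted largest to smallest: 152, 47, 18 bp.

152, 47, 18 bp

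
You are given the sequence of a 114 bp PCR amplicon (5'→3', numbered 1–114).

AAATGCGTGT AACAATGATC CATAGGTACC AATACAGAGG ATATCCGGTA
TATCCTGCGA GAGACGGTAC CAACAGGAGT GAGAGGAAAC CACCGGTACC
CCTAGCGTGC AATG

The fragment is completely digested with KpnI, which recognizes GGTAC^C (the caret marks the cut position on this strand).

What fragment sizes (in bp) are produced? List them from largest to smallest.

41, 29, 29, 15 bp

KpnI sites (GGTACC) start at positions 25, 66, 95.
KpnI cuts after base 5 of each site (before the last base), so after positions 29, 70, 99.
Linear molecule, 3 cuts → 4 fragments:
  1–29 → 29 bp
  30–70 → 41 bp
  71–99 → 29 bp
  100–114 → 15 bp
Sorted largest to smallest: 41, 29, 29, 15 bp.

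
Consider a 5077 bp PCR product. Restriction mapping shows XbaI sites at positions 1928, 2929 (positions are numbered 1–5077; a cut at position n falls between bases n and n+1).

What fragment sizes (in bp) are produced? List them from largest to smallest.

2148, 1928, 1001 bp

Linear molecule, 2 cuts → 3 fragments:
  1928 − 0 = 1928 bp
  2929 − 1928 = 1001 bp
  5077 − 2929 = 2148 bp
Sorted largest to smallest: 2148, 1928, 1001 bp.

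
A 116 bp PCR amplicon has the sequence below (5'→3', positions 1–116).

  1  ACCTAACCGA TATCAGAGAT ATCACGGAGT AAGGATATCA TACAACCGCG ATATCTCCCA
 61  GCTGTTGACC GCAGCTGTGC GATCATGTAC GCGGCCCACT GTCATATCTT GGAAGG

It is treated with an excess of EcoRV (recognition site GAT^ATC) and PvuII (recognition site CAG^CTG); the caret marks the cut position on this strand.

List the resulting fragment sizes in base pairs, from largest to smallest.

EcoRV sites (GATATC) start at positions 9, 18, 34, 50.
EcoRV cuts after base 3 of each site, so after positions 11, 20, 36, 52.
PvuII sites (CAGCTG) start at positions 59, 72.
PvuII cuts after base 3 of each site, so after positions 61, 74.
Combined cut positions: 11, 20, 36, 52, 61, 74.
Linear molecule, 6 cuts → 7 fragments:
  1–11 → 11 bp
  12–20 → 9 bp
  21–36 → 16 bp
  37–52 → 16 bp
  53–61 → 9 bp
  62–74 → 13 bp
  75–116 → 42 bp
Sorted largest to smallest: 42, 16, 16, 13, 11, 9, 9 bp.

42, 16, 16, 13, 11, 9, 9 bp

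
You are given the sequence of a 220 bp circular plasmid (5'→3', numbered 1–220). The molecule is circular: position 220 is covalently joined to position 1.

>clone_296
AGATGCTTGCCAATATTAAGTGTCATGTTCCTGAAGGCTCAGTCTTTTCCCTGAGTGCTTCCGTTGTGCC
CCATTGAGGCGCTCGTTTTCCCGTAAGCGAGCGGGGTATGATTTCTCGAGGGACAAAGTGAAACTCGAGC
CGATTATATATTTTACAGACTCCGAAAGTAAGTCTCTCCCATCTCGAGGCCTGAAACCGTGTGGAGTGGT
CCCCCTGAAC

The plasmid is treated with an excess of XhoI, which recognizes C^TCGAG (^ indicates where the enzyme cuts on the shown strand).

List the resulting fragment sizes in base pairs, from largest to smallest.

XhoI sites (CTCGAG) start at positions 115, 134, 183.
XhoI cuts after the first base of each site, so after positions 115, 134, 183.
Circular molecule, 3 cuts → 3 fragments:
  116–134 → 19 bp
  135–183 → 49 bp
  184–220 then 1–115 → 37 + 115 = 152 bp
Sorted largest to smallest: 152, 49, 19 bp.

152, 49, 19 bp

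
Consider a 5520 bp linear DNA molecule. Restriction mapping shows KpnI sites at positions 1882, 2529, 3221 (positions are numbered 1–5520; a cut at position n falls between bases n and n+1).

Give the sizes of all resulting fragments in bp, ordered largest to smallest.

2299, 1882, 692, 647 bp

Linear molecule, 3 cuts → 4 fragments:
  1882 − 0 = 1882 bp
  2529 − 1882 = 647 bp
  3221 − 2529 = 692 bp
  5520 − 3221 = 2299 bp
Sorted largest to smallest: 2299, 1882, 692, 647 bp.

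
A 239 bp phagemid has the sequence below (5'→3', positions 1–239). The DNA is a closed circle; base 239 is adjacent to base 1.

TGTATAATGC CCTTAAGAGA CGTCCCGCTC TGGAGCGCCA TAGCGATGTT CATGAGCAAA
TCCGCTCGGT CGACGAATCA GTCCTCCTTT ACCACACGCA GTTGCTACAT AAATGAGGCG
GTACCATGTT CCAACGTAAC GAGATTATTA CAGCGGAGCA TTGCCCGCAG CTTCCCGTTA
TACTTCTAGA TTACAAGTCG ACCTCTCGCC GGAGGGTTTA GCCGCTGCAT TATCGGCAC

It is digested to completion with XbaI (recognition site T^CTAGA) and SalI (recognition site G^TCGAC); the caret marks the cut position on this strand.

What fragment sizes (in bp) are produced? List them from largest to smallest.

116, 111, 12 bp

The XbaI site (TCTAGA) starts at position 185.
XbaI cuts after the first base of each site, so after position 185.
SalI sites (GTCGAC) start at positions 69, 197.
SalI cuts after the first base of each site, so after positions 69, 197.
Combined cut positions: 69, 185, 197.
Circular molecule, 3 cuts → 3 fragments:
  70–185 → 116 bp
  186–197 → 12 bp
  198–239 then 1–69 → 42 + 69 = 111 bp
Sorted largest to smallest: 116, 111, 12 bp.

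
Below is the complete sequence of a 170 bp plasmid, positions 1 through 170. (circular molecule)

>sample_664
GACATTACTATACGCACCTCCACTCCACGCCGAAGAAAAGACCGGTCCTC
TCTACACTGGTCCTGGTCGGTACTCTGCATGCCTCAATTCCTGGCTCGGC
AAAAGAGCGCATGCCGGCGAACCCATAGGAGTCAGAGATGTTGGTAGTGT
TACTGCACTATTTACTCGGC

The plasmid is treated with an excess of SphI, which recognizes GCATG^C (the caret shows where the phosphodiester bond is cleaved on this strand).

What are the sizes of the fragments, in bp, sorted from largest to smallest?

138, 32 bp

SphI sites (GCATGC) start at positions 77, 109.
SphI cuts after base 5 of each site (before the last base), so after positions 81, 113.
Circular molecule, 2 cuts → 2 fragments:
  82–113 → 32 bp
  114–170 then 1–81 → 57 + 81 = 138 bp
Sorted largest to smallest: 138, 32 bp.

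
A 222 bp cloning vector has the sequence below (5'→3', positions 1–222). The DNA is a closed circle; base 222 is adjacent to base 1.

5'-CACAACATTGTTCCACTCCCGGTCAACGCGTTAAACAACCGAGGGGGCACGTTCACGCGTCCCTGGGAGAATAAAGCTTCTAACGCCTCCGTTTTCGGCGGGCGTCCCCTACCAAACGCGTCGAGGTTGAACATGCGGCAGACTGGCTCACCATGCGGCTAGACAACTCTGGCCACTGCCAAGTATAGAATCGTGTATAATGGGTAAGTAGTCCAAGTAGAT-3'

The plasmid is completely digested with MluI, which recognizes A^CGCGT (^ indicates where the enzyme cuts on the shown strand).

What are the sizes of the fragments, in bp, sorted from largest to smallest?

132, 61, 29 bp

MluI sites (ACGCGT) start at positions 26, 55, 116.
MluI cuts after the first base of each site, so after positions 26, 55, 116.
Circular molecule, 3 cuts → 3 fragments:
  27–55 → 29 bp
  56–116 → 61 bp
  117–222 then 1–26 → 106 + 26 = 132 bp
Sorted largest to smallest: 132, 61, 29 bp.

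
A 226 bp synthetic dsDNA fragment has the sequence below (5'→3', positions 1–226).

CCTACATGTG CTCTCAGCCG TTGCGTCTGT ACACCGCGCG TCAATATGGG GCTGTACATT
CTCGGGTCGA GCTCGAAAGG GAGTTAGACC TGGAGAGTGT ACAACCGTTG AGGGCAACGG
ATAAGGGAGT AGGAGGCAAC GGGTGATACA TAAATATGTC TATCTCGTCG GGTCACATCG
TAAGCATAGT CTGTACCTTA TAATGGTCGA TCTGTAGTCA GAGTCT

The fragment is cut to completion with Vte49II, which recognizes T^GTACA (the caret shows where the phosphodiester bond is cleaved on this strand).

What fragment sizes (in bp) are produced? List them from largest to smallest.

128, 45, 28, 25 bp

Vte49II sites (TGTACA) start at positions 28, 53, 98.
Vte49II cuts after the first base of each site, so after positions 28, 53, 98.
Linear molecule, 3 cuts → 4 fragments:
  1–28 → 28 bp
  29–53 → 25 bp
  54–98 → 45 bp
  99–226 → 128 bp
Sorted largest to smallest: 128, 45, 28, 25 bp.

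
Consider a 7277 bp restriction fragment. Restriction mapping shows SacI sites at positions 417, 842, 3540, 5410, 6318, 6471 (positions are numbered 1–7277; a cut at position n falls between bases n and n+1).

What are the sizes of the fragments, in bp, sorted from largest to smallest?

Linear molecule, 6 cuts → 7 fragments:
  417 − 0 = 417 bp
  842 − 417 = 425 bp
  3540 − 842 = 2698 bp
  5410 − 3540 = 1870 bp
  6318 − 5410 = 908 bp
  6471 − 6318 = 153 bp
  7277 − 6471 = 806 bp
Sorted largest to smallest: 2698, 1870, 908, 806, 425, 417, 153 bp.

2698, 1870, 908, 806, 425, 417, 153 bp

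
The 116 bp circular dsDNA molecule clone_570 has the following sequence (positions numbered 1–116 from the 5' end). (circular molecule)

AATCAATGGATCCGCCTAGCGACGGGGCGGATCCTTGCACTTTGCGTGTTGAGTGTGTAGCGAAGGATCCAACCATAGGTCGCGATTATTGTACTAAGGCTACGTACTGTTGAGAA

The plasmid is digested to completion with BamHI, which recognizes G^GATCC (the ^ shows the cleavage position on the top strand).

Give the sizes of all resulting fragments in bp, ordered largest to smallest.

BamHI sites (GGATCC) start at positions 8, 29, 65.
BamHI cuts after the first base of each site, so after positions 8, 29, 65.
Circular molecule, 3 cuts → 3 fragments:
  9–29 → 21 bp
  30–65 → 36 bp
  66–116 then 1–8 → 51 + 8 = 59 bp
Sorted largest to smallest: 59, 36, 21 bp.

59, 36, 21 bp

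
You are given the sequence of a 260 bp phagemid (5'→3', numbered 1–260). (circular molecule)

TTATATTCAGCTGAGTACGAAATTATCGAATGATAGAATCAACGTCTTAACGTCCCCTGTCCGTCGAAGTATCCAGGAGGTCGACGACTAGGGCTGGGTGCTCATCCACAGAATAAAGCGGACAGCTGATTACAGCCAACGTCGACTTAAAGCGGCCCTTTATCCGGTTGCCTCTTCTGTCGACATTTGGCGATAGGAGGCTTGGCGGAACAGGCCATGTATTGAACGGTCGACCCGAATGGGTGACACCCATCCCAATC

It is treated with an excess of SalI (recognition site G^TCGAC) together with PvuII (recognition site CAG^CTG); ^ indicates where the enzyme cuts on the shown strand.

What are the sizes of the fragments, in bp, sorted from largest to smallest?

70, 50, 45, 41, 38, 16 bp

SalI sites (GTCGAC) start at positions 80, 141, 179, 229.
SalI cuts after the first base of each site, so after positions 80, 141, 179, 229.
PvuII sites (CAGCTG) start at positions 8, 123.
PvuII cuts after base 3 of each site, so after positions 10, 125.
Combined cut positions: 10, 80, 125, 141, 179, 229.
Circular molecule, 6 cuts → 6 fragments:
  11–80 → 70 bp
  81–125 → 45 bp
  126–141 → 16 bp
  142–179 → 38 bp
  180–229 → 50 bp
  230–260 then 1–10 → 31 + 10 = 41 bp
Sorted largest to smallest: 70, 50, 45, 41, 38, 16 bp.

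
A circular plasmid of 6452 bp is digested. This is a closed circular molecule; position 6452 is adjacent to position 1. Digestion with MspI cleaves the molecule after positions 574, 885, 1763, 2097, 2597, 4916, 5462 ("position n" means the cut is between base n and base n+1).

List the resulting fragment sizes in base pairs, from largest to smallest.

2319, 1564, 878, 546, 500, 334, 311 bp

Circular molecule, 7 cuts → 7 fragments:
  885 − 574 = 311 bp
  1763 − 885 = 878 bp
  2097 − 1763 = 334 bp
  2597 − 2097 = 500 bp
  4916 − 2597 = 2319 bp
  5462 − 4916 = 546 bp
  wrap: 6452 − 5462 + 574 = 1564 bp
Sorted largest to smallest: 2319, 1564, 878, 546, 500, 334, 311 bp.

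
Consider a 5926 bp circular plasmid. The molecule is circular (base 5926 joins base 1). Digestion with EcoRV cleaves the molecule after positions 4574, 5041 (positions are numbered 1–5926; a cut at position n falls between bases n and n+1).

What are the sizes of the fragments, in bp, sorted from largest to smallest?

Circular molecule, 2 cuts → 2 fragments:
  5041 − 4574 = 467 bp
  wrap: 5926 − 5041 + 4574 = 5459 bp
Sorted largest to smallest: 5459, 467 bp.

5459, 467 bp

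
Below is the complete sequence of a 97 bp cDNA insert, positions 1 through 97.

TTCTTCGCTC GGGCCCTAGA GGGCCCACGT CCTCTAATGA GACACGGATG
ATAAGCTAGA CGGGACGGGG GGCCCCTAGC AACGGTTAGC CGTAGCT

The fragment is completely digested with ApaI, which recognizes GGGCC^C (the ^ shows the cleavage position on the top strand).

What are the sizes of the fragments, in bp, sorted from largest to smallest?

ApaI sites (GGGCCC) start at positions 11, 21, 70.
ApaI cuts after base 5 of each site (before the last base), so after positions 15, 25, 74.
Linear molecule, 3 cuts → 4 fragments:
  1–15 → 15 bp
  16–25 → 10 bp
  26–74 → 49 bp
  75–97 → 23 bp
Sorted largest to smallest: 49, 23, 15, 10 bp.

49, 23, 15, 10 bp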